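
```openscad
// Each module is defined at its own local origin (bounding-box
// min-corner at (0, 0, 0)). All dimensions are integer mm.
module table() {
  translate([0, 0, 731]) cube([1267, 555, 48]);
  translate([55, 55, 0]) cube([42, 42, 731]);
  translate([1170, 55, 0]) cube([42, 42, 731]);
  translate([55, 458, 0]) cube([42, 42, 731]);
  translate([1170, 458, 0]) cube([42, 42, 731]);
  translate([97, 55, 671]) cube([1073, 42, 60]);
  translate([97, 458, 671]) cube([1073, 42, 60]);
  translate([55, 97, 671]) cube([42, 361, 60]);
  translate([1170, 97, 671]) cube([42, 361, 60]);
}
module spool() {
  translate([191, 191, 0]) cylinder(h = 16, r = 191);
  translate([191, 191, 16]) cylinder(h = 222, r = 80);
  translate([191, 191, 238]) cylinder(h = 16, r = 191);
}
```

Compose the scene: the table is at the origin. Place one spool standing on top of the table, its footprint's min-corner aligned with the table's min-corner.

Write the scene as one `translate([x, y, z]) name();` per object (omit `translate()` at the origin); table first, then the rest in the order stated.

table();
translate([0, 0, 779]) spool();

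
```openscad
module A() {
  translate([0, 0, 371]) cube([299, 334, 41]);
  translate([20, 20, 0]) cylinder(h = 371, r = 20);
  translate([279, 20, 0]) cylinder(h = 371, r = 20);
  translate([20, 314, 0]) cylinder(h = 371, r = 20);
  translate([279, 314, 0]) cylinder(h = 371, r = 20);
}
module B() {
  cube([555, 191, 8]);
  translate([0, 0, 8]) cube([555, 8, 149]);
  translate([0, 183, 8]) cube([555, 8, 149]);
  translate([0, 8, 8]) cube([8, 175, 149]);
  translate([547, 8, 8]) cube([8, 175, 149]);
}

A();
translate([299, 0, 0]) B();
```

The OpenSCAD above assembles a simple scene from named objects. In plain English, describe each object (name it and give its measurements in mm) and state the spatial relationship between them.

A is a four-legged stool. The seat is 299×334 mm, 41 mm thick, top at z = 412 mm. It stands on four round legs, each 40 mm in diameter, from z = 0 to the seat underside, each leg's axis is inset half a diameter from the nearest pair of seat edges (so the leg's bounding box is flush with the corner).

B is an open storage box with external size 555×191×157 mm and wall thickness 8 mm (the base is also 8 mm thick). The base covers the whole footprint; the four walls stand on the base, with the y-facing walls full-width and the x-facing walls fitting between their inner faces.

The open box is against the stool's +x side, with their −y faces flush.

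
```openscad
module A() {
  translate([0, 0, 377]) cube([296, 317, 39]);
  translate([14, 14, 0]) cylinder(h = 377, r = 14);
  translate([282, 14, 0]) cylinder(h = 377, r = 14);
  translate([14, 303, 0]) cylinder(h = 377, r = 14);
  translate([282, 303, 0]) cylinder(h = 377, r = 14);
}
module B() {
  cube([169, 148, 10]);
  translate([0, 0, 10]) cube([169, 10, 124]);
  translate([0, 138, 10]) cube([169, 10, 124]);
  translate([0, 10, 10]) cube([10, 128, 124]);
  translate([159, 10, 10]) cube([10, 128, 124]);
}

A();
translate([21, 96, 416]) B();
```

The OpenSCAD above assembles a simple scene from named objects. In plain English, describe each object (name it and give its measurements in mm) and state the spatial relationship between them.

A is a simple wooden stool: a rectangular seat 296 mm (x) by 317 mm (y), 39 mm thick, top face at z = 416 mm, on four round legs, each 28 mm in diameter. The legs rest on z = 0, each leg's axis is inset half a diameter from the nearest pair of seat edges (so the leg's bounding box is flush with the corner).

B is an open storage box with external size 169×148×134 mm and wall thickness 10 mm (the base is also 10 mm thick). The base covers the whole footprint; the four walls stand on the base, with the y-facing walls full-width and the x-facing walls fitting between their inner faces.

The open box is on top of the stool.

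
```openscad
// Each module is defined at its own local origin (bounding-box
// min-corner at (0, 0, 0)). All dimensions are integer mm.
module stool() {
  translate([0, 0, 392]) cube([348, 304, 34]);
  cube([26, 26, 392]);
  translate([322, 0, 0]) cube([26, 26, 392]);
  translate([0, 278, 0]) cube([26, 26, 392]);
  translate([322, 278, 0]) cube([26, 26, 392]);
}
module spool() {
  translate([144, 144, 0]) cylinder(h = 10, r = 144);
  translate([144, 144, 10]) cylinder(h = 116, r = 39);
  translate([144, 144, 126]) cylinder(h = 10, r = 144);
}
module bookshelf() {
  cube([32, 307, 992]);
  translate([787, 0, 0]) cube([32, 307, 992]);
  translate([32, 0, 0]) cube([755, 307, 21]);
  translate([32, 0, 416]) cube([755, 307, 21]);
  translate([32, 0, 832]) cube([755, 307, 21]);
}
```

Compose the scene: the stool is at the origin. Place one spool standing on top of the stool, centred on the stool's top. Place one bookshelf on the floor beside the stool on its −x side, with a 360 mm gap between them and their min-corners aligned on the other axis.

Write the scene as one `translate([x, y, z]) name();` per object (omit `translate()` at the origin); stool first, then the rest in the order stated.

stool();
translate([30, 8, 426]) spool();
translate([-1179, 0, 0]) bookshelf();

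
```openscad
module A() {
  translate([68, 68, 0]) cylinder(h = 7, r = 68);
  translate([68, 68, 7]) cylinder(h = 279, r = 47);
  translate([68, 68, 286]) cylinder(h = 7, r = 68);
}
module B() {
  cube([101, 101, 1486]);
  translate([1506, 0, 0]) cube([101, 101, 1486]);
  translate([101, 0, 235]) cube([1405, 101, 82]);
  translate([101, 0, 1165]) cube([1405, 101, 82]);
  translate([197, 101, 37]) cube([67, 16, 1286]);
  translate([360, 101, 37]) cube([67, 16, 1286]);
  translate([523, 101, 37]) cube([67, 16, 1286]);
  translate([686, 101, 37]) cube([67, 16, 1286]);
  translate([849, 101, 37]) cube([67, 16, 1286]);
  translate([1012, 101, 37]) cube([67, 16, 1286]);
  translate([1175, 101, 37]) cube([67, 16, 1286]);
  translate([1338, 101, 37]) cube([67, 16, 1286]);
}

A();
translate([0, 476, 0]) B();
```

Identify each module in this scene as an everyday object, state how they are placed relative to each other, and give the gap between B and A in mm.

A is a spool. B is a fence section. The fence section is on the floor beside the spool on its +y side. The gap between the fence section and the spool is 340 mm.

The fence section's nearest face is 340 mm from the spool's +y face.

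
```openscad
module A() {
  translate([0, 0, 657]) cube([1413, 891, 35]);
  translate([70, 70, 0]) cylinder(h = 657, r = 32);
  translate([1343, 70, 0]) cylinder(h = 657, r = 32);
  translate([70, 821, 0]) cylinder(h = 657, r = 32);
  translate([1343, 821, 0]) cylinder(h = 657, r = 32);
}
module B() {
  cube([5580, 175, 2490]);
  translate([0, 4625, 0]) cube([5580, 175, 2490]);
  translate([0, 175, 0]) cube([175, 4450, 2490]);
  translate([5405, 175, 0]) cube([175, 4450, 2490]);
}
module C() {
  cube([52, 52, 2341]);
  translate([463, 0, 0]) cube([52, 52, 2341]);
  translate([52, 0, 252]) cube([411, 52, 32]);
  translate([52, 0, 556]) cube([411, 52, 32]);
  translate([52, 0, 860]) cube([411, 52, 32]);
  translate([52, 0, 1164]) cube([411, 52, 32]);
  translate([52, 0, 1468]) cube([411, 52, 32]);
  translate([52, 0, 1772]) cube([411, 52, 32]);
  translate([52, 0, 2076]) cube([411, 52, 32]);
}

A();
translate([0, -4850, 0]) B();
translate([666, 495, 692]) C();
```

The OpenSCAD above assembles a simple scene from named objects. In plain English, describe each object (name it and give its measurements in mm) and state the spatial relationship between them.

A is a rectangular dining table. The top is 1413×891×35 mm with its upper surface at z = 692 mm. It stands on four round legs of 64 mm diameter, each leg's bounding box inset 38 mm from the nearest pair of top edges, running from the floor to the underside of the top.

B is a box-shaped house frame (walls only): outside footprint 5580×4800 mm, wall height 2490 mm, wall thickness 175 mm. The two y-facing walls run the full x-width; the two x-facing walls fit between the inner faces of the y-facing walls.

C is a wooden ladder with two side rails of 52×52 mm section and 2341 mm height, set 515 mm apart overall. Between them run 7 rectangular rungs (52 mm deep, 32 mm thick), front faces flush with the rails' −y face. The bottom of the first rung is 252 mm above the floor and each subsequent rung is 304 mm higher than the one below.

The house frame is on the floor beside the table on its −y side. The ladder is on top of the table.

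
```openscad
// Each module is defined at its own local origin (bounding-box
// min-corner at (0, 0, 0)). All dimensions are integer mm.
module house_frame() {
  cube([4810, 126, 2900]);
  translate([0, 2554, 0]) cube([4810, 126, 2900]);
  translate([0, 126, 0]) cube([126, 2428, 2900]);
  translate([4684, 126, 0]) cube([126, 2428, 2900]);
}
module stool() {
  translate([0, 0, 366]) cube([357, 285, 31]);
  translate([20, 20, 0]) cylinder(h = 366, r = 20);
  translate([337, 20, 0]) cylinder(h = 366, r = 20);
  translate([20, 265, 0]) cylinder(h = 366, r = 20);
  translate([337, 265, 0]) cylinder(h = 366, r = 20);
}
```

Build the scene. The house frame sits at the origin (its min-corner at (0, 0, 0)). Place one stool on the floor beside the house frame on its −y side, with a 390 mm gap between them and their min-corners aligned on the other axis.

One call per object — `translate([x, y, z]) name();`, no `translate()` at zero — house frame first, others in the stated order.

house_frame();
translate([0, -675, 0]) stool();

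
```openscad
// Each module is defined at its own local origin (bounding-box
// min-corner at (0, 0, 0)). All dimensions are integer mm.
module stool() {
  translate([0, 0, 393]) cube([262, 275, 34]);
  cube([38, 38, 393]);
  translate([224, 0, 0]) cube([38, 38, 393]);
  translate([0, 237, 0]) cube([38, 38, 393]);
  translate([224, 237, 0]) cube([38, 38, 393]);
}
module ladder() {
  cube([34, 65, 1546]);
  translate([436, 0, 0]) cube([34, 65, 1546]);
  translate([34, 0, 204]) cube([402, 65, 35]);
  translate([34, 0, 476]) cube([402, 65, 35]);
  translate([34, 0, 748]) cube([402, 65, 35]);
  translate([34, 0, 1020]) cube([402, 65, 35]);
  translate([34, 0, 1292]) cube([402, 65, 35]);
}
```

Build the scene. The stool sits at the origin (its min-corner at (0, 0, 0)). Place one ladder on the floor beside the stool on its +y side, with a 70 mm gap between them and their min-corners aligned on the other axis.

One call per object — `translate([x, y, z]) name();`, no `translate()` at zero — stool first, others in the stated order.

stool();
translate([0, 345, 0]) ladder();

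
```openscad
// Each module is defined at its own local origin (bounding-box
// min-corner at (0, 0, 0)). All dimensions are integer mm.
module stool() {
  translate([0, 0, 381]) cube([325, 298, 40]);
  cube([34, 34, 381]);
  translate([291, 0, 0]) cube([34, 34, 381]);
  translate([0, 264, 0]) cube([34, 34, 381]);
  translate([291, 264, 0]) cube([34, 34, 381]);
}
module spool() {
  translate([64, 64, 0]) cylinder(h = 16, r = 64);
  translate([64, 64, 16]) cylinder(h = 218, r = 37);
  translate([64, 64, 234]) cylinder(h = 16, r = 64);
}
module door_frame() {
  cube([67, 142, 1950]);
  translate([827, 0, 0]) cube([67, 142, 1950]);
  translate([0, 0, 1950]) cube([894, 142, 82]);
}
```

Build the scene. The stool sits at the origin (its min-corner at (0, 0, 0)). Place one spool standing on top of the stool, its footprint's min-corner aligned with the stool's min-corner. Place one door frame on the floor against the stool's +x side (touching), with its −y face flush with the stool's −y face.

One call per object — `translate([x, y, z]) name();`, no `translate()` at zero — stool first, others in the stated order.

stool();
translate([0, 0, 421]) spool();
translate([325, 0, 0]) door_frame();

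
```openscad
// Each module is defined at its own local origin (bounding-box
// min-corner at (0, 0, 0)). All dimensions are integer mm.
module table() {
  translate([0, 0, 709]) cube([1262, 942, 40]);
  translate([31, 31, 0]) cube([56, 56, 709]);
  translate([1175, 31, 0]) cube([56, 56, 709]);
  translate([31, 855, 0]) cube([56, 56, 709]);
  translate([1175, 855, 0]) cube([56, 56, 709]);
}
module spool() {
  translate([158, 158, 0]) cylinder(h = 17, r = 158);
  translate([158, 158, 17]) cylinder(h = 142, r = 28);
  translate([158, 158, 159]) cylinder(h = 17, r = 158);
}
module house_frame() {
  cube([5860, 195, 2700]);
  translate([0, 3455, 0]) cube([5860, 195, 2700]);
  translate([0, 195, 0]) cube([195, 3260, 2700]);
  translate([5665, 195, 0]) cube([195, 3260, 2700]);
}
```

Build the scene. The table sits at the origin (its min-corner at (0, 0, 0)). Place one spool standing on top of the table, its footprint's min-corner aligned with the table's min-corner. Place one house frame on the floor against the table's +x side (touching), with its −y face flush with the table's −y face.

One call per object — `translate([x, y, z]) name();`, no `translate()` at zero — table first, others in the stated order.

table();
translate([0, 0, 749]) spool();
translate([1262, 0, 0]) house_frame();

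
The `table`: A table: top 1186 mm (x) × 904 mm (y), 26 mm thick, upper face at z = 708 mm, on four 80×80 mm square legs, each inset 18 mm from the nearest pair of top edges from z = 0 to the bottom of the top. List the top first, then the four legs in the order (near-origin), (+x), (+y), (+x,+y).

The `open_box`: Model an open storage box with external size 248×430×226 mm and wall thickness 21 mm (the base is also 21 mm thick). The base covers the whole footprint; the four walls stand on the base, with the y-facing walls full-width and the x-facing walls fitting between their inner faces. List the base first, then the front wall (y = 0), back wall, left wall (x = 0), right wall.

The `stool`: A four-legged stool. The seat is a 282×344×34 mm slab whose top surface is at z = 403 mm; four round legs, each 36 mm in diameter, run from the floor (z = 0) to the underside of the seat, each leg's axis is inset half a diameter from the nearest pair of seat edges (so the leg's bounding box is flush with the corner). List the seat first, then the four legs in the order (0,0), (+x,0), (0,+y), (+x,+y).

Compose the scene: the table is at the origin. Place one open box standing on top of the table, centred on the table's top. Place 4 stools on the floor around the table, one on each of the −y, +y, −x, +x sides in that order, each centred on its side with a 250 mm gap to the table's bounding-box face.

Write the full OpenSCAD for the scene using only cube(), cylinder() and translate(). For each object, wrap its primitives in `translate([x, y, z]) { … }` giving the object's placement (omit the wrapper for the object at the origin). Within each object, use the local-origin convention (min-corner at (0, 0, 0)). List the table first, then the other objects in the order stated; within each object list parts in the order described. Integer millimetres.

translate([0, 0, 682]) cube([1186, 904, 26]);
translate([18, 18, 0]) cube([80, 80, 682]);
translate([1088, 18, 0]) cube([80, 80, 682]);
translate([18, 806, 0]) cube([80, 80, 682]);
translate([1088, 806, 0]) cube([80, 80, 682]);
translate([469, 237, 708]) {
  cube([248, 430, 21]);
  translate([0, 0, 21]) cube([248, 21, 205]);
  translate([0, 409, 21]) cube([248, 21, 205]);
  translate([0, 21, 21]) cube([21, 388, 205]);
  translate([227, 21, 21]) cube([21, 388, 205]);
}
translate([452, -594, 0]) {
  translate([0, 0, 369]) cube([282, 344, 34]);
  translate([18, 18, 0]) cylinder(h = 369, r = 18);
  translate([264, 18, 0]) cylinder(h = 369, r = 18);
  translate([18, 326, 0]) cylinder(h = 369, r = 18);
  translate([264, 326, 0]) cylinder(h = 369, r = 18);
}
translate([452, 1154, 0]) {
  translate([0, 0, 369]) cube([282, 344, 34]);
  translate([18, 18, 0]) cylinder(h = 369, r = 18);
  translate([264, 18, 0]) cylinder(h = 369, r = 18);
  translate([18, 326, 0]) cylinder(h = 369, r = 18);
  translate([264, 326, 0]) cylinder(h = 369, r = 18);
}
translate([-532, 280, 0]) {
  translate([0, 0, 369]) cube([282, 344, 34]);
  translate([18, 18, 0]) cylinder(h = 369, r = 18);
  translate([264, 18, 0]) cylinder(h = 369, r = 18);
  translate([18, 326, 0]) cylinder(h = 369, r = 18);
  translate([264, 326, 0]) cylinder(h = 369, r = 18);
}
translate([1436, 280, 0]) {
  translate([0, 0, 369]) cube([282, 344, 34]);
  translate([18, 18, 0]) cylinder(h = 369, r = 18);
  translate([264, 18, 0]) cylinder(h = 369, r = 18);
  translate([18, 326, 0]) cylinder(h = 369, r = 18);
  translate([264, 326, 0]) cylinder(h = 369, r = 18);
}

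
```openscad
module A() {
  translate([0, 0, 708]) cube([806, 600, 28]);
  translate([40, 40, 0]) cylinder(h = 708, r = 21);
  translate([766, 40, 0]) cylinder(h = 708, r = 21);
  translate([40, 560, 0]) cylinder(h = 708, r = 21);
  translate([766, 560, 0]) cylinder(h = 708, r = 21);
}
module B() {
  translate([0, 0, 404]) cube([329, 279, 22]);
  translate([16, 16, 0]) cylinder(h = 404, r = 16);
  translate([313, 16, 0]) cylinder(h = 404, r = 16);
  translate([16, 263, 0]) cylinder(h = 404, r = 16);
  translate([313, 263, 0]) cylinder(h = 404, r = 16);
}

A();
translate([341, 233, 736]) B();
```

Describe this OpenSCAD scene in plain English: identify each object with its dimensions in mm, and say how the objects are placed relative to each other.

A is a rectangular dining table. The top is 806×600×28 mm with its upper surface at z = 736 mm. It stands on four round legs of 42 mm diameter, each leg's bounding box inset 19 mm from the nearest pair of top edges, running from the floor to the underside of the top.

B is a simple wooden stool: a rectangular seat 329 mm (x) by 279 mm (y), 22 mm thick, top face at z = 426 mm, on four round legs, each 32 mm in diameter. The legs rest on z = 0, each leg's axis is inset half a diameter from the nearest pair of seat edges (so the leg's bounding box is flush with the corner).

The stool is on top of the table.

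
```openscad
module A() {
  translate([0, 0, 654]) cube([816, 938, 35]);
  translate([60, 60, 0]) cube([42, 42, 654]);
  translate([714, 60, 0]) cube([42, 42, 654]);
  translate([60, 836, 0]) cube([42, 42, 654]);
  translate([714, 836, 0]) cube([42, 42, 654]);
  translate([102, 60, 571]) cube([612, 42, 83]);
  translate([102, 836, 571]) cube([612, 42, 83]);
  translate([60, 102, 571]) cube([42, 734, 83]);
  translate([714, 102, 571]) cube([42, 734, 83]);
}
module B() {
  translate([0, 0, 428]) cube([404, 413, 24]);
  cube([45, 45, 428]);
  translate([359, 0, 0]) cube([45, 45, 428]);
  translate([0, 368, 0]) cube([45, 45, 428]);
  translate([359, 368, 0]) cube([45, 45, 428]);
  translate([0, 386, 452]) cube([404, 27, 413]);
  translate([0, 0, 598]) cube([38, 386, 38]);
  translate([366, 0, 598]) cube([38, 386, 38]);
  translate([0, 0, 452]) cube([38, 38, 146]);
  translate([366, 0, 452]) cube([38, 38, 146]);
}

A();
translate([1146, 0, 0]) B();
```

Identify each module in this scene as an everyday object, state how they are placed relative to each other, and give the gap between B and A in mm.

The chair's nearest face is 330 mm from the table's +x face.

A is a table. B is a chair. The chair is on the floor beside the table on its +x side. The gap between the chair and the table is 330 mm.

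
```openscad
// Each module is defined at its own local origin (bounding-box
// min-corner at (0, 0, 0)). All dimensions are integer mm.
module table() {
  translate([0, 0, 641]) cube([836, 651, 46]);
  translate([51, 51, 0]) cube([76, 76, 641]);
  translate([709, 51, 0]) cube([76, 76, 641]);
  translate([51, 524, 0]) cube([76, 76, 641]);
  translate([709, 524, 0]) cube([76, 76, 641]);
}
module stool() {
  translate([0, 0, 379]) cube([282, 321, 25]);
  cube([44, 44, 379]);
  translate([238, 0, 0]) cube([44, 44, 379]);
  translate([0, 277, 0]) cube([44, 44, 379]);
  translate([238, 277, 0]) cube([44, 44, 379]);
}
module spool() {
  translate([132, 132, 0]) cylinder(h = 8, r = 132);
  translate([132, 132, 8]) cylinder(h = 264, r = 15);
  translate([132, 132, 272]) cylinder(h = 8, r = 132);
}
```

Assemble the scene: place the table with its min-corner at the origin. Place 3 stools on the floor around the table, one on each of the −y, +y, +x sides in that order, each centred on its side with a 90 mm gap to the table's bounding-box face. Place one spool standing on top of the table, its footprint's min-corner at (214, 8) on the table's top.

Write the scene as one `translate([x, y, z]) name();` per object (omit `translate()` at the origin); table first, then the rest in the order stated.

table();
translate([277, -411, 0]) stool();
translate([277, 741, 0]) stool();
translate([926, 165, 0]) stool();
translate([214, 8, 687]) spool();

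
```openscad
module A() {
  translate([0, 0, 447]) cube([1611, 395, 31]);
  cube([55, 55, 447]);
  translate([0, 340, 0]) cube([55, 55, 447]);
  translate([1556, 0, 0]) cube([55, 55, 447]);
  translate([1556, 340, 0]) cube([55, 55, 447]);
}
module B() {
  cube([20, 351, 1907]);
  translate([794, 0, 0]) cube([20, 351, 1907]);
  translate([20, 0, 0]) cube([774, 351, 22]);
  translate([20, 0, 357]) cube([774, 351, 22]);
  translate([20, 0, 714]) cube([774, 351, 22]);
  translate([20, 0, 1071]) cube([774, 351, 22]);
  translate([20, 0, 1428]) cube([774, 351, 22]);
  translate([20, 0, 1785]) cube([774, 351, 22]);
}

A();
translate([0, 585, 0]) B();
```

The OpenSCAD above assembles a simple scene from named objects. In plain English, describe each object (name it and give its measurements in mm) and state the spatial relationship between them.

A is a bench: a 1611×395 mm seat slab, 31 mm thick, top at z = 478 mm, on four 55×55 mm square legs flush with the seat corners and standing on z = 0.

B is a bookshelf 814 mm wide overall, 351 mm deep and 1907 mm tall. The two sides are 20 mm thick vertical panels. 6 horizontal shelves of 22 mm thickness span between the inner faces of the sides; the lowest shelf sits on the floor and shelves are stacked with a clear vertical gap of 335 mm between each pair.

The bookshelf is on the floor beside the bench on its +y side.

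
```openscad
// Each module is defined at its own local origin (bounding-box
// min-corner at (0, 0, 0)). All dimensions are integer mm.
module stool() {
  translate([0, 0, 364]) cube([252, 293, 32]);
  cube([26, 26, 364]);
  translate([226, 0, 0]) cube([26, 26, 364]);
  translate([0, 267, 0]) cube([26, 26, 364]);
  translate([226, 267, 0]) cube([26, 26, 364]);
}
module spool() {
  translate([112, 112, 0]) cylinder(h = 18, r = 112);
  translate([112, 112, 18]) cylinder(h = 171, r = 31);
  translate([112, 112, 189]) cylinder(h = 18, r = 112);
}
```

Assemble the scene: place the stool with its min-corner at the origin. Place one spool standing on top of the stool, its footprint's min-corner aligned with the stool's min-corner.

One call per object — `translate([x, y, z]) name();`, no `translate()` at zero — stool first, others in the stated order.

stool();
translate([0, 0, 396]) spool();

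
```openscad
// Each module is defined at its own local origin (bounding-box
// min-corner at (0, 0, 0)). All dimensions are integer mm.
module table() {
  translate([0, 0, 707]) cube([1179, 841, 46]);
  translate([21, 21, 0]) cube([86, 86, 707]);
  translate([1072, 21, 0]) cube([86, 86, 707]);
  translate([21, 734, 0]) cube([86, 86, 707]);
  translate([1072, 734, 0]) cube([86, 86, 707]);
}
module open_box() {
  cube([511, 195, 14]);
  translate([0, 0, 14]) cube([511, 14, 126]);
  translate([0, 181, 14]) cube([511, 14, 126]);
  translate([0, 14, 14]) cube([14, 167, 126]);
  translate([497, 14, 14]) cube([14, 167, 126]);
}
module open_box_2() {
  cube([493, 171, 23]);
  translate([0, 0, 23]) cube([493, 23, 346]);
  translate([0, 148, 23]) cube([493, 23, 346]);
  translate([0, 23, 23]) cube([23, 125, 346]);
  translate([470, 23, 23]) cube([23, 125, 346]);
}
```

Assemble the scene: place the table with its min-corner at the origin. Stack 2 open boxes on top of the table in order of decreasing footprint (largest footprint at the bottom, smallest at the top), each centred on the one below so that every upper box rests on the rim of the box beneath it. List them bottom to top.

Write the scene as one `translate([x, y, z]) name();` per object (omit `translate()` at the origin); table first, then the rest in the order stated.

table();
translate([334, 323, 753]) open_box();
translate([343, 335, 893]) open_box_2();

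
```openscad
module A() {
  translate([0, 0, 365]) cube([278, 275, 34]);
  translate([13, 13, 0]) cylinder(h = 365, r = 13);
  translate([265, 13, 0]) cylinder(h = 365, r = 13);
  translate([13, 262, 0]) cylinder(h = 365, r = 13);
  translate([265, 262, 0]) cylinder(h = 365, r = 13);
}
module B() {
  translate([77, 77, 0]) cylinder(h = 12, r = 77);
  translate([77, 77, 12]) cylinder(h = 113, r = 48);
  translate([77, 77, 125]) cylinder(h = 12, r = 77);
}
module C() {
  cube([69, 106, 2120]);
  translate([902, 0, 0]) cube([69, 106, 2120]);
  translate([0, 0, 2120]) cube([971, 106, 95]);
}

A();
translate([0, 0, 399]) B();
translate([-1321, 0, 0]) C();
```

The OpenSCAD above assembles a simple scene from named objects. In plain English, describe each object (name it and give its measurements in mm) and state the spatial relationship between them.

A is a four-legged stool. The seat is 278×275 mm, 34 mm thick, top at z = 399 mm. It stands on four round legs, each 26 mm in diameter, from z = 0 to the seat underside, each leg's axis is inset half a diameter from the nearest pair of seat edges (so the leg's bounding box is flush with the corner).

B is a spool: two coaxial disc flanges of radius 77 mm and thickness 12 mm, joined by a core cylinder of radius 48 mm and height 113 mm. The lower flange rests on z = 0 and the three cylinders share a vertical axis.

C is a rectangular door frame: two vertical jambs of 69×106 mm section, 2120 mm tall, with a clear opening 833 mm wide between their inner faces. A header 95 mm tall and 106 mm deep lies on top of the jambs and spans the full outside width.

The spool is on top of the stool. The door frame is on the floor beside the stool on its −x side.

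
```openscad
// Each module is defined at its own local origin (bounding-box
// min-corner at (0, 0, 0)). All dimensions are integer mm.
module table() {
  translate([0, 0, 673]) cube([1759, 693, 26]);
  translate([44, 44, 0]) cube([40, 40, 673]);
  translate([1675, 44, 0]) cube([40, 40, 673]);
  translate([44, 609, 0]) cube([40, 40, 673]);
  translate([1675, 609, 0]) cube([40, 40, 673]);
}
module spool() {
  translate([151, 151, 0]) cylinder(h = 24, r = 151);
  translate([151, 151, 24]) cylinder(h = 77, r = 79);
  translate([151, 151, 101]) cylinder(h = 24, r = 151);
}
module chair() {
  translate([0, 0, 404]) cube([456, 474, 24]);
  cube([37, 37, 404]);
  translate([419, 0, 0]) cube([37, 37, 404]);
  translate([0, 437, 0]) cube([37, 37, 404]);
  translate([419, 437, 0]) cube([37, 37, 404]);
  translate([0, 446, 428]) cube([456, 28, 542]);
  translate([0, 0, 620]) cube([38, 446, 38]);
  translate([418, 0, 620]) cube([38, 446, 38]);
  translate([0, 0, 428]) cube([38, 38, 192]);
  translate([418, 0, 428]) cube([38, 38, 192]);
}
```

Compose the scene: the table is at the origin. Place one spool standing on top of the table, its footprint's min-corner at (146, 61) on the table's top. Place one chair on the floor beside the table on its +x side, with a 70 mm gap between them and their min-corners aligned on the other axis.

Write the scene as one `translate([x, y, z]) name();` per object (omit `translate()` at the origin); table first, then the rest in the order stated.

table();
translate([146, 61, 699]) spool();
translate([1829, 0, 0]) chair();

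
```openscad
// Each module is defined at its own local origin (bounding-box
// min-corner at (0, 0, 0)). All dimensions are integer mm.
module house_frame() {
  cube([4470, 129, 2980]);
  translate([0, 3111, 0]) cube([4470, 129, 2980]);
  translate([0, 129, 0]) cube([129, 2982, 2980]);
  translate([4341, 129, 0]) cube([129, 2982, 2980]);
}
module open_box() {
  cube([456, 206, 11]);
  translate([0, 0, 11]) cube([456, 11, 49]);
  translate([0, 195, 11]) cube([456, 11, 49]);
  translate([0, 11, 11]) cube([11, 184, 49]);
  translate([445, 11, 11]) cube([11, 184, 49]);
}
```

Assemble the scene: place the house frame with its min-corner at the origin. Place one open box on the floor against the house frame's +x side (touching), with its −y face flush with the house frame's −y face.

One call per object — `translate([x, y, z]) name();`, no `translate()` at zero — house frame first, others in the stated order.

house_frame();
translate([4470, 0, 0]) open_box();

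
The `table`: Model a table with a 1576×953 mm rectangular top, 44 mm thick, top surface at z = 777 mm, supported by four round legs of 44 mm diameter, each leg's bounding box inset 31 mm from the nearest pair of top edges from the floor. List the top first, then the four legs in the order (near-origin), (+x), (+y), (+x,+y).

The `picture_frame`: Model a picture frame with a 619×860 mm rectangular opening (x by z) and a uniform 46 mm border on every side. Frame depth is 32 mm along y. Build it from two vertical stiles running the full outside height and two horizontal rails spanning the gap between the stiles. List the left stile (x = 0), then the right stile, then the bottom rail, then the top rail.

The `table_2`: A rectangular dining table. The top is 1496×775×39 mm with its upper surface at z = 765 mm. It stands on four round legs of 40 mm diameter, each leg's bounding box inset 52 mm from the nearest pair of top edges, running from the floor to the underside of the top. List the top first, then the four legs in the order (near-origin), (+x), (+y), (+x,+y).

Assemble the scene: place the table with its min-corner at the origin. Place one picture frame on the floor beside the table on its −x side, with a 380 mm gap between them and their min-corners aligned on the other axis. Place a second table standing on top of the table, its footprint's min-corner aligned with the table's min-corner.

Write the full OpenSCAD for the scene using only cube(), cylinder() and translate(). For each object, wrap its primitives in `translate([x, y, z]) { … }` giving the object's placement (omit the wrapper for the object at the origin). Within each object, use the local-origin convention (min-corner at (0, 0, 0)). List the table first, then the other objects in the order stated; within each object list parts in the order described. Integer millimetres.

translate([0, 0, 733]) cube([1576, 953, 44]);
translate([53, 53, 0]) cylinder(h = 733, r = 22);
translate([1523, 53, 0]) cylinder(h = 733, r = 22);
translate([53, 900, 0]) cylinder(h = 733, r = 22);
translate([1523, 900, 0]) cylinder(h = 733, r = 22);
translate([-1091, 0, 0]) {
  cube([46, 32, 952]);
  translate([665, 0, 0]) cube([46, 32, 952]);
  translate([46, 0, 0]) cube([619, 32, 46]);
  translate([46, 0, 906]) cube([619, 32, 46]);
}
translate([0, 0, 777]) {
  translate([0, 0, 726]) cube([1496, 775, 39]);
  translate([72, 72, 0]) cylinder(h = 726, r = 20);
  translate([1424, 72, 0]) cylinder(h = 726, r = 20);
  translate([72, 703, 0]) cylinder(h = 726, r = 20);
  translate([1424, 703, 0]) cylinder(h = 726, r = 20);
}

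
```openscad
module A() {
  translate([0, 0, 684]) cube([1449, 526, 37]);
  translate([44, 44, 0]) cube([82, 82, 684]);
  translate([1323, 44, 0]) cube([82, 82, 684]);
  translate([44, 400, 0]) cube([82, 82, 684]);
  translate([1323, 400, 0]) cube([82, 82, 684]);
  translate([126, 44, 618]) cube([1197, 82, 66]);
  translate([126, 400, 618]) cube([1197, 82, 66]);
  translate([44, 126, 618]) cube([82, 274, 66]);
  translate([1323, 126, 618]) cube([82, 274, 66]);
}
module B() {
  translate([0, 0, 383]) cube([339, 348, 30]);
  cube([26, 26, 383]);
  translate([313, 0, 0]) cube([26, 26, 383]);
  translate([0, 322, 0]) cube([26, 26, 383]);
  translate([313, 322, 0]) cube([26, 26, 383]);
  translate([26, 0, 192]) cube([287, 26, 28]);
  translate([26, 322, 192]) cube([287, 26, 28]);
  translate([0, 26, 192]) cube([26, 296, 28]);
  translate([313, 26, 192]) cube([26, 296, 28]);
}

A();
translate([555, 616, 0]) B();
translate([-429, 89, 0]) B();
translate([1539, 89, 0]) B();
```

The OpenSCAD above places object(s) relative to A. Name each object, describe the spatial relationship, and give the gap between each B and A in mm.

Each stool's nearest face is 90 mm from the table's bounding box.

A is a table. B is a stool. Three stools sit around the table at the +y, −x, +x sides. The gap between each stool and the table is 90 mm.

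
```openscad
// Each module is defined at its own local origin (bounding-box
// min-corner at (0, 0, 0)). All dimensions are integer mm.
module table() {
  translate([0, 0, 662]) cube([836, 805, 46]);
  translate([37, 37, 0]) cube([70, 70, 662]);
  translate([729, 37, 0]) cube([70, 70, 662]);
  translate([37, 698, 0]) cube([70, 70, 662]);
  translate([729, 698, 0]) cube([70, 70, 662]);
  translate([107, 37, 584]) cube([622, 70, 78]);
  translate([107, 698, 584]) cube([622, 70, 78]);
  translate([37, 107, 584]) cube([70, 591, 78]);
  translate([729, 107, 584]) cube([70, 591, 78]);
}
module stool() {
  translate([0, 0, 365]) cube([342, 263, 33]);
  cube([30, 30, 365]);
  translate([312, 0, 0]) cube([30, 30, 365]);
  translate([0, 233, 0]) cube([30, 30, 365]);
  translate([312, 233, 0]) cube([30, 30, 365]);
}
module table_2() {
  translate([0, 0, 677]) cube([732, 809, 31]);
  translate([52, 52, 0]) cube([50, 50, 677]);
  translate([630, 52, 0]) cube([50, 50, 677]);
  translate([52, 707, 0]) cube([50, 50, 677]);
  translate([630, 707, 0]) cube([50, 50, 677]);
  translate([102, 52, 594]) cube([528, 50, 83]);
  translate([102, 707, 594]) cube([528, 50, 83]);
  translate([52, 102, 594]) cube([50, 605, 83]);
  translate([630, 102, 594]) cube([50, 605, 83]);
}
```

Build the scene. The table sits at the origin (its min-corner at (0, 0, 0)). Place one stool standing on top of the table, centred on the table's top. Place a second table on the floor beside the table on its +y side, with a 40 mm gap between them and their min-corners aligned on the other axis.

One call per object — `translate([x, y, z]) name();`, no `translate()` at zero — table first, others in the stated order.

table();
translate([247, 271, 708]) stool();
translate([0, 845, 0]) table_2();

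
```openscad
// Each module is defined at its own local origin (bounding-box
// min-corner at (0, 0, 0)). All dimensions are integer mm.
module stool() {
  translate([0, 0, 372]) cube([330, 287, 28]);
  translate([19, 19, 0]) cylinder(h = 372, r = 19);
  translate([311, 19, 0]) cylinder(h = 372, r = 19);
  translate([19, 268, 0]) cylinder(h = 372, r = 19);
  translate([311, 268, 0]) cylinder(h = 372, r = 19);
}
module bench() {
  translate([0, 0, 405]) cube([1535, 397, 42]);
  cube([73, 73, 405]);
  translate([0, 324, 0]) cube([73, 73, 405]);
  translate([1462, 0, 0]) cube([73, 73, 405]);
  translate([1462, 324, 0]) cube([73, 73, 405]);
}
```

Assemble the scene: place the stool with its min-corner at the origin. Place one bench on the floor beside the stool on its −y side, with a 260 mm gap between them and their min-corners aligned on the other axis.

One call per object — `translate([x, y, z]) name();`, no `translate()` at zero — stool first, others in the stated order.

stool();
translate([0, -657, 0]) bench();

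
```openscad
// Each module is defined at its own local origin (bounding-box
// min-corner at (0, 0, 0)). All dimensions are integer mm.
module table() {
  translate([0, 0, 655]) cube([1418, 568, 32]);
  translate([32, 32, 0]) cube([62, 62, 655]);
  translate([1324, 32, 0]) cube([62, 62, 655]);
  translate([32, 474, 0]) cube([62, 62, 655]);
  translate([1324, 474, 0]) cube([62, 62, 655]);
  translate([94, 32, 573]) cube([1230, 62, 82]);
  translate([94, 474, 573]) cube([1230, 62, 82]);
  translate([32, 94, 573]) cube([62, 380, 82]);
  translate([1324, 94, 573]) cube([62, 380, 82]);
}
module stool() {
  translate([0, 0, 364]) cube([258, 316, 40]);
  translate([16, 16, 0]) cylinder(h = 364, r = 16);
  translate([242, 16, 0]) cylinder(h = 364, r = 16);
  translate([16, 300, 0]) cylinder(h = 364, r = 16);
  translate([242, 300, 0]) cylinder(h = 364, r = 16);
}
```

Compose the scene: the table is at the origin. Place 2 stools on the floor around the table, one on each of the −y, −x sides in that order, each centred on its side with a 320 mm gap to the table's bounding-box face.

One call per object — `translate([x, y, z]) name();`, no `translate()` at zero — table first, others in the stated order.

table();
translate([580, -636, 0]) stool();
translate([-578, 126, 0]) stool();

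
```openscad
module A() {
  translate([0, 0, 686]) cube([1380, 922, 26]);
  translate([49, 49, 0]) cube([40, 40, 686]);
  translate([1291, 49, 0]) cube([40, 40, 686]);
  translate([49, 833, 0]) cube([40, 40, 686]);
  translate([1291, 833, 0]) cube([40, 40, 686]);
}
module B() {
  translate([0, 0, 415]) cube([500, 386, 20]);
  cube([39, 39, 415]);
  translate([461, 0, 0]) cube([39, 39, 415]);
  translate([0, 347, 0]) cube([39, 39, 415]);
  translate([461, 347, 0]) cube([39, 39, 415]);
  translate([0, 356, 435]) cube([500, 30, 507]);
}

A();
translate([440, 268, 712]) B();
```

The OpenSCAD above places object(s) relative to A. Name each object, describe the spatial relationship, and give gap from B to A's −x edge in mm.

The chair's min-x is at 440; the table's min-x is 0; gap = 440 mm.

A is a table. B is a chair. The chair is on top of the table, centred. The gap from the chair to the table's −x edge is 440 mm.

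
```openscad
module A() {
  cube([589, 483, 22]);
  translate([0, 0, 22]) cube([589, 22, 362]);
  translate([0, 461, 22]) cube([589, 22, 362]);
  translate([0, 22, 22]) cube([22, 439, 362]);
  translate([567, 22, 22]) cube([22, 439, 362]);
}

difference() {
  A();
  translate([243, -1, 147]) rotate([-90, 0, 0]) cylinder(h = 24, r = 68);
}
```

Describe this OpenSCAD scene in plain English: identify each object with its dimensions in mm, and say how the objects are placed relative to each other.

A is an open-topped rectangular box: outside dimensions 589×483×384 mm, with a uniform wall and base thickness of 22 mm. The base is a full 589×483 slab on the floor; four walls sit on top of the base. The front and back walls (the −y and +y sides) span the full width; the two side walls fit between them.

The open box has a circular hole of radius 68 mm through its front wall, centred at (x = 243, z = 147).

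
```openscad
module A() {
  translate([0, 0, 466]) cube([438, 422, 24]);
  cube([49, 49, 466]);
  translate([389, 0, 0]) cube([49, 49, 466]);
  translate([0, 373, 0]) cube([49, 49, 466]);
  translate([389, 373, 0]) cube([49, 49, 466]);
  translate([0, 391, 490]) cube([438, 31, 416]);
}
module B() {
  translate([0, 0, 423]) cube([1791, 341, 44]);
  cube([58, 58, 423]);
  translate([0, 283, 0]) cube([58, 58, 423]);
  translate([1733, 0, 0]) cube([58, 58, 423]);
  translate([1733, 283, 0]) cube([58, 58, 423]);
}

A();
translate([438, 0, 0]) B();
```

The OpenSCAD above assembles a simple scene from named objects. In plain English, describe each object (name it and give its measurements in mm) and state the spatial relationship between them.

A is a chair. The seat is a 438×422×24 mm slab with its top at z = 490 mm, on four 49×49 mm corner legs (flush with the seat edges, standing on z = 0). A flat backrest 31 mm thick, 416 mm tall, spans the full seat width and rises from the seat top along its +y edge, rear face flush with the rear of the seat.

B is a long wooden bench with a 1791 mm (x) × 341 mm (y) seat, 44 mm thick, its top surface 467 mm above the floor. Four 58 mm square legs at the seat corners, flush with the edges, run from z = 0 to the seat underside.

The bench is against the chair's +x side, with their −y faces flush.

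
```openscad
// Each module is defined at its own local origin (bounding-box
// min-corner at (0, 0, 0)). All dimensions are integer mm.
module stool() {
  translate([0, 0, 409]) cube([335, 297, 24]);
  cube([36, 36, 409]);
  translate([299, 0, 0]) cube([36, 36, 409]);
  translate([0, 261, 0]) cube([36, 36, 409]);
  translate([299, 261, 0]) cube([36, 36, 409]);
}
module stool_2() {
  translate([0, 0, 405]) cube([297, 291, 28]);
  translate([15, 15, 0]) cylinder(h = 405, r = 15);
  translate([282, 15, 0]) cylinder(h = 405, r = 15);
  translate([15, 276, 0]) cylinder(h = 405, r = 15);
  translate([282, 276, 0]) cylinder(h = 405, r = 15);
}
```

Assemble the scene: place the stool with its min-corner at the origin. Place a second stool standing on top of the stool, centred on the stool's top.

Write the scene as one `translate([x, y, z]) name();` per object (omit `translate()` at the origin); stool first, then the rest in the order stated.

stool();
translate([19, 3, 433]) stool_2();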